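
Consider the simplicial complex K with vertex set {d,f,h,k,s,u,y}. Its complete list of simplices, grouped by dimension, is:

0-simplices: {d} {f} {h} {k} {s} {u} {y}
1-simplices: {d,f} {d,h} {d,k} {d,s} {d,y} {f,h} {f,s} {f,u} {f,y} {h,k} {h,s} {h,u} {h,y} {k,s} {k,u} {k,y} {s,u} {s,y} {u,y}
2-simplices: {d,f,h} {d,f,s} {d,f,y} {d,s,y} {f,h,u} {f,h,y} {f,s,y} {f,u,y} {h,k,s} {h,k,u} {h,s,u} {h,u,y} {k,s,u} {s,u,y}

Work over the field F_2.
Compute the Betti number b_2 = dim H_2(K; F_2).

n_0=7 n_1=19 n_2=14  [Z2]
∂1: piv[df,dh,dk,ds,dy,fu] rk=6  ker:fh,fs,fy,hk,hs,hu,hy,ks,ku,ky,su,sy,uy
∂2: piv[dfh,dfs,dfy,dsy,fhu,fhy,fuy,hks,hku,hsu,suy] rk=11  ker:fsy,huy,ksu
b_2=(14−11)−0=3

b_2=3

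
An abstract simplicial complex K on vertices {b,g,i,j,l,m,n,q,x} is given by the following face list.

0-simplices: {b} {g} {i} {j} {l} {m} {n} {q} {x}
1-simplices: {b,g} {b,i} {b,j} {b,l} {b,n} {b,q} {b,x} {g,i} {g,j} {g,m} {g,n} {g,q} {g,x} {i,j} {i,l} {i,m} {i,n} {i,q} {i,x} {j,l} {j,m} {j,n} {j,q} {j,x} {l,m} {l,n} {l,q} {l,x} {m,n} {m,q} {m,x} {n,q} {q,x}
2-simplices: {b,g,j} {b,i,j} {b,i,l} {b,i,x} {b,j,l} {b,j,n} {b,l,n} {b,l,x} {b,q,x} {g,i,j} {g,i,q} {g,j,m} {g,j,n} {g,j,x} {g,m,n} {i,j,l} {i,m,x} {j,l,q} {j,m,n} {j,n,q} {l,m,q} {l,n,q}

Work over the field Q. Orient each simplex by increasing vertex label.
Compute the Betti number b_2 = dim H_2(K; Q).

b_2=3

n_0=9 n_1=33 n_2=22  [Q]
∂1: piv[bg,bi,bj,bl,bn,bq,bx,gm] rk=8  ker:gi,gj,gn,gq,gx,ij,il,im,in,iq,ix,jl,jm,jn,jq,jx,lm,ln,lq,lx,mn,mq,mx,nq,qx
∂2: piv[bgj,bij,bil,bix,bjl,bjn,bln,blx,bqx,gij,giq,gjm,gjn,gjx,gmn,imx,jlq,jnq,lmq] rk=19  ker:ijl,jmn,lnq
b_2=(22−19)−0=3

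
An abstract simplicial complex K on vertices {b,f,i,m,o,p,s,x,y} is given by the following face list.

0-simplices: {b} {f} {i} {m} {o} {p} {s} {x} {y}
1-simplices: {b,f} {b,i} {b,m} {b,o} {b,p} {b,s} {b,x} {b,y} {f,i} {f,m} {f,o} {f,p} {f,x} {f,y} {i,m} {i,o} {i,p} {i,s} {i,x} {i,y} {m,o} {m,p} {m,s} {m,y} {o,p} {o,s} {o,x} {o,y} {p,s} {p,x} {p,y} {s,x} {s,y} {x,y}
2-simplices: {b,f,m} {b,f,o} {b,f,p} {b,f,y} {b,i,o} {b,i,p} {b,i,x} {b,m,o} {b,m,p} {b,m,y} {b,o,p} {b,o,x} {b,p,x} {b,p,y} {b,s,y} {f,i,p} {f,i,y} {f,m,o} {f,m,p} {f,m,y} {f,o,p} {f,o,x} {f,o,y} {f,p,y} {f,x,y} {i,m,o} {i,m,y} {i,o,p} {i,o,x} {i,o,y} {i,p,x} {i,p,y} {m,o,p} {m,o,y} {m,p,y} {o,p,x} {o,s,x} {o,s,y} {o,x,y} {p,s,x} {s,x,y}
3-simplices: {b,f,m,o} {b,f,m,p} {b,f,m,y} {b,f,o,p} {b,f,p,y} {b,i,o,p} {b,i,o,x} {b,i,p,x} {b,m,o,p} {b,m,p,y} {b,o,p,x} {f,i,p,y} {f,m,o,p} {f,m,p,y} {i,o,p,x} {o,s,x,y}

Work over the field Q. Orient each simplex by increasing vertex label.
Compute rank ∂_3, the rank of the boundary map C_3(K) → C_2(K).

n_0=9 n_1=34 n_2=41 n_3=16  [Q]
∂1: piv[bf,bi,bm,bo,bp,bs,bx,by] rk=8  ker:fi,fm,fo,fp,fx,fy,im,io,ip,is,ix,iy,mo,mp,ms,my,op,os,ox,oy,ps,px,py,sx,sy,xy
∂2: piv[bfm,bfo,bfp,bfy,bio,bip,bix,bmo,bmp,bmy,bop,box,bpx,bpy,bsy,fip,fiy,fox,foy,fxy,imo,osx,osy,psx] rk=24  ker:fmo,fmp,fmy,fop,fpy,imy,iop,iox,ioy,ipx,ipy,mop,moy,mpy,opx,oxy,sxy
∂3: piv[bfmo,bfmp,bfmy,bfop,bfpy,biop,biox,bipx,bmop,bmpy,bopx,fipy,osxy] rk=13  ker:fmop,fmpy,iopx
rk∂_3=13

rank∂_3=13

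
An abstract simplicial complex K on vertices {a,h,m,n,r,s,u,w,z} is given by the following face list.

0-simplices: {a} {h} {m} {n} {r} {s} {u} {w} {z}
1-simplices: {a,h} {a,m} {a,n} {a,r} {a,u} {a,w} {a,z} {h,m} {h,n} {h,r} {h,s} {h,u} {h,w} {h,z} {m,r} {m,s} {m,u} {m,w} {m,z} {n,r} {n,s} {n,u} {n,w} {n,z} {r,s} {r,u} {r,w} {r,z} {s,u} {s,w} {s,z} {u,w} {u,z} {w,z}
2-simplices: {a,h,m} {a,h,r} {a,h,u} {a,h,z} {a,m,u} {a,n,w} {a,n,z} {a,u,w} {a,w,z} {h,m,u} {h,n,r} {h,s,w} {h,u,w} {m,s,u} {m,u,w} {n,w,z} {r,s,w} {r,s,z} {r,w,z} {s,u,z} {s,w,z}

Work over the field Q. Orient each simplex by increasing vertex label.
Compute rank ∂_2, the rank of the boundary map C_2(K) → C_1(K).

rank∂_2=18

n_0=9 n_1=34 n_2=21  [Q]
∂1: piv[ah,am,an,ar,au,aw,az,hs] rk=8  ker:hm,hn,hr,hu,hw,hz,mr,ms,mu,mw,mz,nr,ns,nu,nw,nz,rs,ru,rw,rz,su,sw,sz,uw,uz,wz
∂2: piv[ahm,ahr,ahu,ahz,amu,anw,anz,auw,awz,hnr,hsw,huw,msu,muw,rsw,rsz,rwz,suz] rk=18  ker:hmu,nwz,swz
rk∂_2=18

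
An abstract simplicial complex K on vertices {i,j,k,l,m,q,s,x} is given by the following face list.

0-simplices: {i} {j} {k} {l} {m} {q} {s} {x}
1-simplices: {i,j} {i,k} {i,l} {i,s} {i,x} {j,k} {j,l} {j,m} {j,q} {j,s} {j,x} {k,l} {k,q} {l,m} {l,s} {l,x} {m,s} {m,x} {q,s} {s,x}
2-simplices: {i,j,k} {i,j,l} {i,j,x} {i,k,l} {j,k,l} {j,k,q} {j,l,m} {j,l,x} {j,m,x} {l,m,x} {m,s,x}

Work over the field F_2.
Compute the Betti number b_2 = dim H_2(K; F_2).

n_0=8 n_1=20 n_2=11  [Z2]
∂1: piv[ij,ik,il,is,ix,jm,jq] rk=7  ker:jk,jl,js,jx,kl,kq,lm,ls,lx,ms,mx,qs,sx
∂2: piv[ijk,ijl,ijx,ikl,jkq,jlm,jlx,jmx,msx] rk=9  ker:jkl,lmx
b_2=(11−9)−0=2

b_2=2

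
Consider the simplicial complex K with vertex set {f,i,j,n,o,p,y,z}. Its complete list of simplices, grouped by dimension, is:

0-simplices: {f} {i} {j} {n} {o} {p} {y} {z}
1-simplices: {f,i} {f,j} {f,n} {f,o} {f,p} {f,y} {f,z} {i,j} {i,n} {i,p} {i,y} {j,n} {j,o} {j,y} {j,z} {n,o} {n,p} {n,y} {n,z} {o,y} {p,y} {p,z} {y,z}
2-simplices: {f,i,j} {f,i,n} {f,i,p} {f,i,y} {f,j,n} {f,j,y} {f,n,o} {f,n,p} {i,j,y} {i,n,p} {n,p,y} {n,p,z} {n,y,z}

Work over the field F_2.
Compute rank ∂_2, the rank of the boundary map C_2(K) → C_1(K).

n_0=8 n_1=23 n_2=13  [Z2]
∂1: piv[fi,fj,fn,fo,fp,fy,fz] rk=7  ker:ij,in,ip,iy,jn,jo,jy,jz,no,np,ny,nz,oy,py,pz,yz
∂2: piv[fij,fin,fip,fiy,fjn,fjy,fno,fnp,npy,npz,nyz] rk=11  ker:ijy,inp
rk∂_2=11

rank∂_2=11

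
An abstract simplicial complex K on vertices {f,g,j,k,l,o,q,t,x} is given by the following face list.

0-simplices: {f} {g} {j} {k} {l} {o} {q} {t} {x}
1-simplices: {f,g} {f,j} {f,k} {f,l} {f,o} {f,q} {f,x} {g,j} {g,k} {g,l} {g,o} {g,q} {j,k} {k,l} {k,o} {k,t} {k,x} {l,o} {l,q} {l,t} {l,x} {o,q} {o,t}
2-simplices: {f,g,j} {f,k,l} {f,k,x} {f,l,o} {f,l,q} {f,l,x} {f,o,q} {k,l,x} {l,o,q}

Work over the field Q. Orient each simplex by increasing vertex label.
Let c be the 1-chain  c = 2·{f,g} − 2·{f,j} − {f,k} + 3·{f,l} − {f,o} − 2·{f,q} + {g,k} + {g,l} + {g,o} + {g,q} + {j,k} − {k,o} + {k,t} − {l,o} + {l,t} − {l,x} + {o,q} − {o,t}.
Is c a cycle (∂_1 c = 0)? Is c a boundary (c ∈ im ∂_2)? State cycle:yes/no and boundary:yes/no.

cycle:no boundary:no

n_0=9 n_1=23 n_2=9  [Q]
∂1: piv[fg,fj,fk,fl,fo,fq,fx,kt] rk=8  ker:gj,gk,gl,go,gq,jk,kl,ko,kx,lo,lq,lt,lx,oq,ot
∂2: piv[fgj,fkl,fkx,flo,flq,flx,foq] rk=7  ker:klx,loq
∂1c = {f} − 2·{g} − 3·{j} + {k} + 5·{l} − 2·{o} + {t} − {x}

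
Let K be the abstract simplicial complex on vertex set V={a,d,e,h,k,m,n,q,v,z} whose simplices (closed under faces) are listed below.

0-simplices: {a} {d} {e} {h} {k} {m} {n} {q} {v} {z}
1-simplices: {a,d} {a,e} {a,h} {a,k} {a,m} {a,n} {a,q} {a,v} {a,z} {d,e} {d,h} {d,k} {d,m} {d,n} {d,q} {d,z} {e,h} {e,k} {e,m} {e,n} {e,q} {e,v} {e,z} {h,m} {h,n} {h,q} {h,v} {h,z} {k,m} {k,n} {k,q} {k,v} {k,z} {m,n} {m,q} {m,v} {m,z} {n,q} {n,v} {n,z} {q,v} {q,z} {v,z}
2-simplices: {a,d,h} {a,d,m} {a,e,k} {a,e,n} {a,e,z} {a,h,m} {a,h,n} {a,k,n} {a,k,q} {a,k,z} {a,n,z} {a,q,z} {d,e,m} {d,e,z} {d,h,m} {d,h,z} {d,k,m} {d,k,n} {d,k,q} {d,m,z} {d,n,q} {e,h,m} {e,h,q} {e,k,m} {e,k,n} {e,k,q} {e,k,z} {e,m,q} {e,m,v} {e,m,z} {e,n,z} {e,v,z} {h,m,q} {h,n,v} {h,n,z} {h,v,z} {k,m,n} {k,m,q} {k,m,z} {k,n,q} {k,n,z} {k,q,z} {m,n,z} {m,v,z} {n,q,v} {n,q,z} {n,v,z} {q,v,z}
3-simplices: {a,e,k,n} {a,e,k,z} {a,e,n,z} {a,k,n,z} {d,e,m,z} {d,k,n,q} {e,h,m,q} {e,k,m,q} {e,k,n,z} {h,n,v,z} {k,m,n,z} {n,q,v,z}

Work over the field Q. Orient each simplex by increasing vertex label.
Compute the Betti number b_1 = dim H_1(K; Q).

b_1=2

n_0=10 n_1=43 n_2=48 n_3=12  [Q]
∂1: piv[ad,ae,ah,ak,am,an,aq,av,az] rk=9  ker:de,dh,dk,dm,dn,dq,dz,eh,ek,em,en,eq,ev,ez,hm,hn,hq,hv,hz,km,kn,kq,kv,kz,mn,mq,mv,mz,nq,nv,nz,qv,qz,vz
∂2: piv[adh,adm,aek,aen,aez,ahm,ahn,akn,akq,akz,anz,aqz,dem,dez,dhz,dkm,dkn,dkq,dmz,dnq,ehm,ehq,ekm,ekq,emq,emv,evz,hnv,hnz,hvz,kmn,nqv] rk=32  ker:dhm,ekn,ekz,emz,enz,hmq,kmq,kmz,knq,knz,kqz,mnz,mvz,nqz,nvz,qvz
∂3: piv[aekn,aekz,aenz,aknz,demz,dknq,ehmq,ekmq,hnvz,kmnz,nqvz] rk=11  ker:eknz
b_1=(43−9)−32=2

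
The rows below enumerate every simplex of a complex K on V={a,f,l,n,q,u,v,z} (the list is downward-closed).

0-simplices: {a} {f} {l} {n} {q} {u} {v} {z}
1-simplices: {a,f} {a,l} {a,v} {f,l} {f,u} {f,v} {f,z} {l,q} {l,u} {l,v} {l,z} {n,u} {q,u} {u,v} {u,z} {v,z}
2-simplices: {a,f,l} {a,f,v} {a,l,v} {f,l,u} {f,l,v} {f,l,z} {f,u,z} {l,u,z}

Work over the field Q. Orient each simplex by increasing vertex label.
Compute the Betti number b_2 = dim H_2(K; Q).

n_0=8 n_1=16 n_2=8  [Q]
∂1: piv[af,al,av,fu,fz,lq,nu] rk=7  ker:fl,fv,lu,lv,lz,qu,uv,uz,vz
∂2: piv[afl,afv,alv,flu,flz,fuz] rk=6  ker:flv,luz
b_2=(8−6)−0=2

b_2=2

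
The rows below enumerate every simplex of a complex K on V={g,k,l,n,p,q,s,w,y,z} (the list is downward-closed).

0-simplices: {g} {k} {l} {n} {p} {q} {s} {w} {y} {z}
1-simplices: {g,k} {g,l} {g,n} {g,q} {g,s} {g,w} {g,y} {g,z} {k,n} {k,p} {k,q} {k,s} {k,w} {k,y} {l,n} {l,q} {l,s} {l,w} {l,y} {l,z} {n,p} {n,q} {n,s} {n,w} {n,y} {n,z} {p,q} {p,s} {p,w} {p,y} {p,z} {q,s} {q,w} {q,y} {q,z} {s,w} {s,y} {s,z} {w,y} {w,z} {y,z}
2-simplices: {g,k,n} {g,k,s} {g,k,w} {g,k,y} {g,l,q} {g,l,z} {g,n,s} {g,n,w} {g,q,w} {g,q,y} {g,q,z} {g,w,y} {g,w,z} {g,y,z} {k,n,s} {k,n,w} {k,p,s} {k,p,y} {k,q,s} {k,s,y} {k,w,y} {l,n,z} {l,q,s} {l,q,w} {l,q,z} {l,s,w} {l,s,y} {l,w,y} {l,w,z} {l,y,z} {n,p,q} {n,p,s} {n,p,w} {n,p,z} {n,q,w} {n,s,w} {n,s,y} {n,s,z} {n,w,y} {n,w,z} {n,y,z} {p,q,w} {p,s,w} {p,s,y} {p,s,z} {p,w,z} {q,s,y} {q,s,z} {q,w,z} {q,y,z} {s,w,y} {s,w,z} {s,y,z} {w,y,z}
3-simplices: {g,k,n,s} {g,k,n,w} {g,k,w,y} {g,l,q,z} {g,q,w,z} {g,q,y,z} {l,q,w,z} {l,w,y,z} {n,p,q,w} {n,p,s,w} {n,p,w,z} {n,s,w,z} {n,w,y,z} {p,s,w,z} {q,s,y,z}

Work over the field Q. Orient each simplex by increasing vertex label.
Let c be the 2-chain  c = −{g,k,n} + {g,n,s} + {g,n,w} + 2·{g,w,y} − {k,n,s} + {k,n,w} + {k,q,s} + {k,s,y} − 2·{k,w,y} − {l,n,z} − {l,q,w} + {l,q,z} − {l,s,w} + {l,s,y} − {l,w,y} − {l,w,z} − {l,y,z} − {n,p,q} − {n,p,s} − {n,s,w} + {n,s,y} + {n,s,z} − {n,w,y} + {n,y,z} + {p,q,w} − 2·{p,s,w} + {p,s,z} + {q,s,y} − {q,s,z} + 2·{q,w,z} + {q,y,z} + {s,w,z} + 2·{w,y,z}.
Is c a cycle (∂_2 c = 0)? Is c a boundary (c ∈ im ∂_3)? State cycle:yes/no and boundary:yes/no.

n_0=10 n_1=41 n_2=54 n_3=15  [Q]
∂1: piv[gk,gl,gn,gq,gs,gw,gy,gz,kp] rk=9  ker:kn,kq,ks,kw,ky,ln,lq,ls,lw,ly,lz,np,nq,ns,nw,ny,nz,pq,ps,pw,py,pz,qs,qw,qy,qz,sw,sy,sz,wy,wz,yz
∂2: piv[gkn,gks,gkw,gky,glq,glz,gns,gnw,gqw,gqy,gqz,gwy,gwz,gyz,kps,kpy,kqs,ksy,lnz,lqs,lqw,lsw,lsy,lwy,npq,nps,npw,npz,nqw,nsy,nsz,nwz] rk=32  ker:kns,knw,kwy,lqz,lwz,lyz,nsw,nwy,nyz,pqw,psw,psy,psz,pwz,qsy,qsz,qwz,qyz,swy,swz,syz,wyz
∂3: piv[gkns,gknw,gkwy,glqz,gqwz,gqyz,lqwz,lwyz,npqw,npsw,npwz,nswz,nwyz,pswz,qsyz] rk=15
∂2c = −{g,k} + 3·{g,n} − {g,s} + {g,w} − 2·{g,y} − {k,n} + {k,q} + {k,s} − 3·{k,w} + {k,y} − {l,n} − {l,y} + 2·{l,z} − 2·{n,p} + {n,q} + 2·{n,s} + 2·{n,w} + {n,y} − 3·{n,z} − 2·{p,s} + {p,w} − {p,z} + {q,s} + 2·{q,w} − {q,z} − 3·{s,w} + 4·{s,y} + 3·{y,z}

cycle:no boundary:no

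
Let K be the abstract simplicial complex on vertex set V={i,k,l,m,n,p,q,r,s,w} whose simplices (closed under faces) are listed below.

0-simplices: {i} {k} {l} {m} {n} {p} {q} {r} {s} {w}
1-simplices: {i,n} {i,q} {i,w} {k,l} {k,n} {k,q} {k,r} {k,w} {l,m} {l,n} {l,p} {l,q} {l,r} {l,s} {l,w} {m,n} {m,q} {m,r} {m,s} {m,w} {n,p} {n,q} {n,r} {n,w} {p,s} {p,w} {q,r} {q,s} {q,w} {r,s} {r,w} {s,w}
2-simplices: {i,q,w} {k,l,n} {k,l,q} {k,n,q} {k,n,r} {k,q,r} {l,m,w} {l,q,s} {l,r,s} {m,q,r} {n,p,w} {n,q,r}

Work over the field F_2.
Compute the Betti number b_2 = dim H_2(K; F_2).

b_2=1

n_0=10 n_1=32 n_2=12  [Z2]
∂1: piv[in,iq,iw,kl,kn,kr,lm,lp,ls] rk=9  ker:kq,kw,ln,lq,lr,lw,mn,mq,mr,ms,mw,np,nq,nr,nw,ps,pw,qr,qs,qw,rs,rw,sw
∂2: piv[iqw,kln,klq,knq,knr,kqr,lmw,lqs,lrs,mqr,npw] rk=11  ker:nqr
b_2=(12−11)−0=1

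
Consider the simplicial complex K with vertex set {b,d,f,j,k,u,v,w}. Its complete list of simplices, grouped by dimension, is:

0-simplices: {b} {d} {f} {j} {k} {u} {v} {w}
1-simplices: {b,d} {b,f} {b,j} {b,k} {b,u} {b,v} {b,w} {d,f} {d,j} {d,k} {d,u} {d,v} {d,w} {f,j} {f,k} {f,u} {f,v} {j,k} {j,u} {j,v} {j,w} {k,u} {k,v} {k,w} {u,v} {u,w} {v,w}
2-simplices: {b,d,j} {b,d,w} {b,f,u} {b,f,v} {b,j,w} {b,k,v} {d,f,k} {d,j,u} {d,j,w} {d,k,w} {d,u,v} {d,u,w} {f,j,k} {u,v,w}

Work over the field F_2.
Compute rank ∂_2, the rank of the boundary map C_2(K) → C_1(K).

n_0=8 n_1=27 n_2=14  [Z2]
∂1: piv[bd,bf,bj,bk,bu,bv,bw] rk=7  ker:df,dj,dk,du,dv,dw,fj,fk,fu,fv,jk,ju,jv,jw,ku,kv,kw,uv,uw,vw
∂2: piv[bdj,bdw,bfu,bfv,bjw,bkv,dfk,dju,dkw,duv,duw,fjk,uvw] rk=13  ker:djw
rk∂_2=13

rank∂_2=13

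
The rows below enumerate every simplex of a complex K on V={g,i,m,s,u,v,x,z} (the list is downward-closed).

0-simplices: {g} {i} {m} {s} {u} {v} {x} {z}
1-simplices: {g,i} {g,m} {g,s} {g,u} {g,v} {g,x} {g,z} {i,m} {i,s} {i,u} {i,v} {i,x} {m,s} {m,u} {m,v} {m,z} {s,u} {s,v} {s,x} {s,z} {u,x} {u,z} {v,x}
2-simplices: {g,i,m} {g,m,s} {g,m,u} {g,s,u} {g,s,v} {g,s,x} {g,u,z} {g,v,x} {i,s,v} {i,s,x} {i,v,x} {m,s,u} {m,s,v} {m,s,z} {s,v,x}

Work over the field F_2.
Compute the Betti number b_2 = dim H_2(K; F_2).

n_0=8 n_1=23 n_2=15  [Z2]
∂1: piv[gi,gm,gs,gu,gv,gx,gz] rk=7  ker:im,is,iu,iv,ix,ms,mu,mv,mz,su,sv,sx,sz,ux,uz,vx
∂2: piv[gim,gms,gmu,gsu,gsv,gsx,guz,gvx,isv,isx,msv,msz] rk=12  ker:ivx,msu,svx
b_2=(15−12)−0=3

b_2=3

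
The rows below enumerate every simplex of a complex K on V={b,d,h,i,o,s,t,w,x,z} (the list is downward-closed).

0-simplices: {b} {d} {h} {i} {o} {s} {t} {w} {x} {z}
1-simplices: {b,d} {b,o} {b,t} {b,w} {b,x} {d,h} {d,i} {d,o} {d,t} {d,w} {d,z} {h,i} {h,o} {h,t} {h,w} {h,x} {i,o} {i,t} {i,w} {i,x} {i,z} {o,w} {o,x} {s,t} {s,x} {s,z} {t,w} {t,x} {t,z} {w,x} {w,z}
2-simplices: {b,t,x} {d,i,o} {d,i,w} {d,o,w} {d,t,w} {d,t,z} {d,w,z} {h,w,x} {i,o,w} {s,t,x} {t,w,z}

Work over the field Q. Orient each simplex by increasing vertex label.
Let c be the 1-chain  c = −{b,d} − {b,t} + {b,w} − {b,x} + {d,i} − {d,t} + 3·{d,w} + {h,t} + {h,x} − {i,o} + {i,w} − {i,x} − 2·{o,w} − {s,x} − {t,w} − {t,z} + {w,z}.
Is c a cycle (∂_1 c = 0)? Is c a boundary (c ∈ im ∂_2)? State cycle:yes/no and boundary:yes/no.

cycle:no boundary:no

n_0=10 n_1=31 n_2=11  [Q]
∂1: piv[bd,bo,bt,bw,bx,dh,di,dz,st] rk=9  ker:do,dt,dw,hi,ho,ht,hw,hx,io,it,iw,ix,iz,ow,ox,sx,sz,tw,tx,tz,wx,wz
∂2: piv[btx,dio,diw,dow,dtw,dtz,dwz,hwx,stx] rk=9  ker:iow,twz
∂1c = 2·{b} − 4·{d} − 2·{h} + 2·{i} + {o} + {s} + {t} + {w} − 2·{x}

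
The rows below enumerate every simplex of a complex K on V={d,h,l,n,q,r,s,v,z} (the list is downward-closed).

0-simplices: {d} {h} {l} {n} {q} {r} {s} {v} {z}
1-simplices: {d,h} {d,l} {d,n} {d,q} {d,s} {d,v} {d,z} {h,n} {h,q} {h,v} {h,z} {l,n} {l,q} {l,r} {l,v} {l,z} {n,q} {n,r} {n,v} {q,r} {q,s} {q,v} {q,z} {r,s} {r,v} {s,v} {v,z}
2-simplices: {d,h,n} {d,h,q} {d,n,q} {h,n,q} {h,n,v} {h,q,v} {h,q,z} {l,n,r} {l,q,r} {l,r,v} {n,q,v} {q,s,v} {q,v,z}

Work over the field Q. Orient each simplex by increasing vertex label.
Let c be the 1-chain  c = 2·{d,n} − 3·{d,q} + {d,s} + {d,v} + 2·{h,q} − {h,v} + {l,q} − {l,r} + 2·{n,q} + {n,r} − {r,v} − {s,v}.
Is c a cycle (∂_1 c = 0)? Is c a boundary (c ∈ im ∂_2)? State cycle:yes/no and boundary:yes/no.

cycle:no boundary:no

n_0=9 n_1=27 n_2=13  [Q]
∂1: piv[dh,dl,dn,dq,ds,dv,dz,lr] rk=8  ker:hn,hq,hv,hz,ln,lq,lv,lz,nq,nr,nv,qr,qs,qv,qz,rs,rv,sv,vz
∂2: piv[dhn,dhq,dnq,hnv,hqv,hqz,lnr,lqr,lrv,qsv,qvz] rk=11  ker:hnq,nqv
∂1c = −{d} − {h} − {n} + 2·{q} + {r} + 2·{s} − 2·{v}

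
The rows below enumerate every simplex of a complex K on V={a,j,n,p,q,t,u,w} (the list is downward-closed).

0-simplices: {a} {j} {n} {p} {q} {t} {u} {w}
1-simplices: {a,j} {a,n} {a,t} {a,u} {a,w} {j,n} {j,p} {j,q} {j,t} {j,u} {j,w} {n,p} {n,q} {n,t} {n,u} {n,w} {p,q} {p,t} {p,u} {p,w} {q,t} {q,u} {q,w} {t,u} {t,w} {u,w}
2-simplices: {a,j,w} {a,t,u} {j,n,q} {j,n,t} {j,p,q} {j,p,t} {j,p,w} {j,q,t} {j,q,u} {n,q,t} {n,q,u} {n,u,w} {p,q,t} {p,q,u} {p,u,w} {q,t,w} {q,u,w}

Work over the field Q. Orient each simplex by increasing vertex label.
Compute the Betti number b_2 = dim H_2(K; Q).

b_2=2

n_0=8 n_1=26 n_2=17  [Q]
∂1: piv[aj,an,at,au,aw,jp,jq] rk=7  ker:jn,jt,ju,jw,np,nq,nt,nu,nw,pq,pt,pu,pw,qt,qu,qw,tu,tw,uw
∂2: piv[ajw,atu,jnq,jnt,jpq,jpt,jpw,jqt,jqu,nqu,nuw,pqu,puw,qtw,quw] rk=15  ker:nqt,pqt
b_2=(17−15)−0=2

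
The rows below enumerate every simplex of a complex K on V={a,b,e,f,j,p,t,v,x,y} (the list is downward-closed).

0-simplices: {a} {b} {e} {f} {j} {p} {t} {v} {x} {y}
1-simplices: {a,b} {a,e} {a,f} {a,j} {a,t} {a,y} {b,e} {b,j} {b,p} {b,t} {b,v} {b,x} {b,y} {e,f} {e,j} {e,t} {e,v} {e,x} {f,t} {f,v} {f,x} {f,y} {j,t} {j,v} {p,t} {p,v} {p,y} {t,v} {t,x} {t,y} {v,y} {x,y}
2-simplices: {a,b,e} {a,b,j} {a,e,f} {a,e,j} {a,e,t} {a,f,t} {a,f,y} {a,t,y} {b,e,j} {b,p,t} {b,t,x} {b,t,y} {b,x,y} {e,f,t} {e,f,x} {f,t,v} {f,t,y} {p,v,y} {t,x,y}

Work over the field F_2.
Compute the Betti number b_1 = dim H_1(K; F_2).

b_1=8

n_0=10 n_1=32 n_2=19  [Z2]
∂1: piv[ab,ae,af,aj,at,ay,bp,bv,bx] rk=9  ker:be,bj,bt,by,ef,ej,et,ev,ex,ft,fv,fx,fy,jt,jv,pt,pv,py,tv,tx,ty,vy,xy
∂2: piv[abe,abj,aef,aej,aet,aft,afy,aty,bpt,btx,bty,bxy,efx,ftv,pvy] rk=15  ker:bej,eft,fty,txy
b_1=(32−9)−15=8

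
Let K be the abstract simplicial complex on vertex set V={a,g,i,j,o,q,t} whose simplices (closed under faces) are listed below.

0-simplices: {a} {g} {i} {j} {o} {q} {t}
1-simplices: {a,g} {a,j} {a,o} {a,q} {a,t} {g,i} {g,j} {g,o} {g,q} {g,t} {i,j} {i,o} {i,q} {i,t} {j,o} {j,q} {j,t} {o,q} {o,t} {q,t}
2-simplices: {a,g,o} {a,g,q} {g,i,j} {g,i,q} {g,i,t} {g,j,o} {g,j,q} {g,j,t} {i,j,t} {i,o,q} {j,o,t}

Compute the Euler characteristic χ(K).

χ(K)=-2

n_0=7 n_1=20 n_2=11
χ=+7−20+11=-2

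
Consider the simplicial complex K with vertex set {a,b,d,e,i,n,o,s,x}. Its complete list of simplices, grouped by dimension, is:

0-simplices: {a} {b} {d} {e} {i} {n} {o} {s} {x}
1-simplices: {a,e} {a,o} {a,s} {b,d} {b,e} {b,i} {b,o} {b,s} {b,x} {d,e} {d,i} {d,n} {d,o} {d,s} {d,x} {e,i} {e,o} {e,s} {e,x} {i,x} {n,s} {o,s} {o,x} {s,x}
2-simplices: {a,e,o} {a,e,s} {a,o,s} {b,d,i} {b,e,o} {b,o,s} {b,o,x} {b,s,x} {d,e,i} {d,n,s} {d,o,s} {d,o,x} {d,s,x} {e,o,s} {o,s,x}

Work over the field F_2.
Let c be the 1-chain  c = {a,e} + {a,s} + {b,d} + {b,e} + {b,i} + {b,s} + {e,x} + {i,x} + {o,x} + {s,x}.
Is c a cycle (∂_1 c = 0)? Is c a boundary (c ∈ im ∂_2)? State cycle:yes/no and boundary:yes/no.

cycle:no boundary:no

n_0=9 n_1=24 n_2=15  [Z2]
∂1: piv[ae,ao,as,bd,be,bi,bx,dn] rk=8  ker:bo,bs,de,di,do,ds,dx,ei,eo,es,ex,ix,ns,os,ox,sx
∂2: piv[aeo,aes,aos,bdi,beo,bos,box,bsx,dei,dns,dos,dox] rk=12  ker:dsx,eos,osx
∂1c = {d} + {e} + {o} + {s}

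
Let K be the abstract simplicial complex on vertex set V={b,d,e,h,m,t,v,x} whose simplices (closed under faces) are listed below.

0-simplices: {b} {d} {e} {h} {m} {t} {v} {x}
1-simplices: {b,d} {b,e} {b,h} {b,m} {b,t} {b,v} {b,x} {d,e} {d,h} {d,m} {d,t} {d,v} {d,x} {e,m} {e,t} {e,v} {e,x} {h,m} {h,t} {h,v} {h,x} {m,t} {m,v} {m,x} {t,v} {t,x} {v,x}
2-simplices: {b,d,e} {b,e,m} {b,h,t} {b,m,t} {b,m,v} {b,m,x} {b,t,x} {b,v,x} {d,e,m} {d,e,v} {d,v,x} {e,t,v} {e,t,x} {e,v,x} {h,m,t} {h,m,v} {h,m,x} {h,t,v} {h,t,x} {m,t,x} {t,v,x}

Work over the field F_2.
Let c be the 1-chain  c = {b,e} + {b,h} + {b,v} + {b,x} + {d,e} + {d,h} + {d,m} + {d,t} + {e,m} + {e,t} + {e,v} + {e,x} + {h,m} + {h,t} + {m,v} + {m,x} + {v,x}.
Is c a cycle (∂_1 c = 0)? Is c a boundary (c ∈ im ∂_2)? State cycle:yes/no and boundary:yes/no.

cycle:no boundary:no

n_0=8 n_1=27 n_2=21  [Z2]
∂1: piv[bd,be,bh,bm,bt,bv,bx] rk=7  ker:de,dh,dm,dt,dv,dx,em,et,ev,ex,hm,ht,hv,hx,mt,mv,mx,tv,tx,vx
∂2: piv[bde,bem,bht,bmt,bmv,bmx,btx,bvx,dem,dev,dvx,etv,etx,evx,hmt,hmv,hmx] rk=17  ker:htv,htx,mtx,tvx
∂1c = {m} + {t}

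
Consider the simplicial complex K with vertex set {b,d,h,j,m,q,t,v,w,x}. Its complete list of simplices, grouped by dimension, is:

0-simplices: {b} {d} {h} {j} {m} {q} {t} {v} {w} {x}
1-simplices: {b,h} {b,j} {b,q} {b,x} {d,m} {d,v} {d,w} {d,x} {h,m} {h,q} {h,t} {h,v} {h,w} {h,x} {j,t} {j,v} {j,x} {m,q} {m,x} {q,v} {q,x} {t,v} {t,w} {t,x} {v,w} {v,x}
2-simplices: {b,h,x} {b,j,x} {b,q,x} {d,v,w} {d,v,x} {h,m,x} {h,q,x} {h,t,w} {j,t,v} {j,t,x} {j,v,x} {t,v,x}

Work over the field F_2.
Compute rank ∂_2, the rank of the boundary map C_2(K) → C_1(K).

rank∂_2=11

n_0=10 n_1=26 n_2=12  [Z2]
∂1: piv[bh,bj,bq,bx,dm,dv,dw,dx,ht] rk=9  ker:hm,hq,hv,hw,hx,jt,jv,jx,mq,mx,qv,qx,tv,tw,tx,vw,vx
∂2: piv[bhx,bjx,bqx,dvw,dvx,hmx,hqx,htw,jtv,jtx,jvx] rk=11  ker:tvx
rk∂_2=11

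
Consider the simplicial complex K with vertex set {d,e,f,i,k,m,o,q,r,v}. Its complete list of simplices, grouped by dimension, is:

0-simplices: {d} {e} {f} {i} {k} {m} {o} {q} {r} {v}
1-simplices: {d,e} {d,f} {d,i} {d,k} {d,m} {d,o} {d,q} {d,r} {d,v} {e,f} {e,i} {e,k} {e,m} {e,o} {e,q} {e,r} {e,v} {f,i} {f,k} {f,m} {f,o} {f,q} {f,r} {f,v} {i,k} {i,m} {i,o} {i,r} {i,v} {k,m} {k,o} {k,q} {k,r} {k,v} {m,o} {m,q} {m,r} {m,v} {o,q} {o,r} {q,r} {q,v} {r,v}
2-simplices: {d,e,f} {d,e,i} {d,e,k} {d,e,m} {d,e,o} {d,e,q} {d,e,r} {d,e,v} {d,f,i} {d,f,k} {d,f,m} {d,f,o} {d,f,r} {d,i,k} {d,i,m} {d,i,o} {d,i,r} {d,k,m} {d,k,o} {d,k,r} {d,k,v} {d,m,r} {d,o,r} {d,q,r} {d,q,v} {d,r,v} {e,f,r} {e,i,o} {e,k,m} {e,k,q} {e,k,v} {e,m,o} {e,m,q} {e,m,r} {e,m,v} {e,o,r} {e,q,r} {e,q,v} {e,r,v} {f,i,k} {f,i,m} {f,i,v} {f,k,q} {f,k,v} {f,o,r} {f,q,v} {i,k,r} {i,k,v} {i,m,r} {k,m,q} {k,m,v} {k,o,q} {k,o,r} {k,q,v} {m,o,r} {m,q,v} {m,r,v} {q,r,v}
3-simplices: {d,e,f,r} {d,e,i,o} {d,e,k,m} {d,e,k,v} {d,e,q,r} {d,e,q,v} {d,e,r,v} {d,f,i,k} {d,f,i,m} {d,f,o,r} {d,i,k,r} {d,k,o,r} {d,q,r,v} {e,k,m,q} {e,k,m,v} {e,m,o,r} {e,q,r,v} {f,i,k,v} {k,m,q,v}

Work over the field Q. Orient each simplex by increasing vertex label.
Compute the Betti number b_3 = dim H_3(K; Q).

n_0=10 n_1=43 n_2=58 n_3=19  [Q]
∂1: piv[de,df,di,dk,dm,do,dq,dr,dv] rk=9  ker:ef,ei,ek,em,eo,eq,er,ev,fi,fk,fm,fo,fq,fr,fv,ik,im,io,ir,iv,km,ko,kq,kr,kv,mo,mq,mr,mv,oq,or,qr,qv,rv
∂2: piv[def,dei,dek,dem,deo,deq,der,dev,dfi,dfk,dfm,dfo,dfr,dik,dim,dio,dir,dkm,dko,dkr,dkv,dmr,dor,dqr,dqv,drv,ekq,emo,emq,emv,fiv,fkq,fkv,koq] rk=34  ker:efr,eio,ekm,ekv,emr,eor,eqr,eqv,erv,fik,fim,for,fqv,ikr,ikv,imr,kmq,kmv,kor,kqv,mor,mqv,mrv,qrv
∂3: piv[defr,deio,dekm,dekv,deqr,deqv,derv,dfik,dfim,dfor,dikr,dkor,dqrv,ekmq,ekmv,emor,fikv,kmqv] rk=18  ker:eqrv
b_3=(19−18)−0=1

b_3=1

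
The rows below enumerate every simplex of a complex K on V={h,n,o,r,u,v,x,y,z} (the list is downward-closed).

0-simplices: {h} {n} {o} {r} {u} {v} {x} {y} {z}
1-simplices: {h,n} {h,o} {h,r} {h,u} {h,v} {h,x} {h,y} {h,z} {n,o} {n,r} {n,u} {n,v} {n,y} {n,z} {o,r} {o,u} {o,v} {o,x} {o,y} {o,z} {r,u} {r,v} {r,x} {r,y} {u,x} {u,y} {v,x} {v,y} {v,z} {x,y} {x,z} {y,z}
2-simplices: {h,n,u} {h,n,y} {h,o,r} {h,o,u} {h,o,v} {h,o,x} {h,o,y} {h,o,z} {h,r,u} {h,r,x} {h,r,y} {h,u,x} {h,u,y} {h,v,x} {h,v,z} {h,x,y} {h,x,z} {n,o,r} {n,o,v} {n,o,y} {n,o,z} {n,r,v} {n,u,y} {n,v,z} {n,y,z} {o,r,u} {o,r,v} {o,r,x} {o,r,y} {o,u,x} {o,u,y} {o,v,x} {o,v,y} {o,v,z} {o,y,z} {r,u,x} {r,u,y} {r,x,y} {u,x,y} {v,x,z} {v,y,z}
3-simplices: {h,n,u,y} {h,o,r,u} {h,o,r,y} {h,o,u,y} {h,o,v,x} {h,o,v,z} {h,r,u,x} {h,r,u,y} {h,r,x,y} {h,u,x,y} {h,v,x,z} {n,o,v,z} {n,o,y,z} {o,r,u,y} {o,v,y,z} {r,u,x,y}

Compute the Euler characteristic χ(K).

n_0=9 n_1=32 n_2=41 n_3=16
χ=+9−32+41−16=2

χ(K)=2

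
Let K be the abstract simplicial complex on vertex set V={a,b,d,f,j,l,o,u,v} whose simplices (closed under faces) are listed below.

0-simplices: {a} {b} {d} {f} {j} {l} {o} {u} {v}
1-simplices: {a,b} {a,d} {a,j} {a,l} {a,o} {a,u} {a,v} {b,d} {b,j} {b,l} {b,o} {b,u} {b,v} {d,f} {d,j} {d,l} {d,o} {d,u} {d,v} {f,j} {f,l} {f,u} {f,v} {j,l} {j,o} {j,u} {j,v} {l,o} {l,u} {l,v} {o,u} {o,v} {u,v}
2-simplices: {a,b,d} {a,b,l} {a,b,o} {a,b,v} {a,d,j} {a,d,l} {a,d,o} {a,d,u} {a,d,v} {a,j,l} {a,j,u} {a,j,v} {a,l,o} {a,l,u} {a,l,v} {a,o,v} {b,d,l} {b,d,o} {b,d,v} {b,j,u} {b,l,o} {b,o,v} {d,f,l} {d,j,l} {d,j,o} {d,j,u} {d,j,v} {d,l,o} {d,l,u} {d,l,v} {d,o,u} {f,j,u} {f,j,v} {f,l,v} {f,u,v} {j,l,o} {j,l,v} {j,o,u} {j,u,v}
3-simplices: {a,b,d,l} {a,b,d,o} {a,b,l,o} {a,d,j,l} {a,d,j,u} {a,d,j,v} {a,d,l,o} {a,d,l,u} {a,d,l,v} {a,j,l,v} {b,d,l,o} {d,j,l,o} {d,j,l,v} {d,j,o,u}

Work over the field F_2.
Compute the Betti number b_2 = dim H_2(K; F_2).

n_0=9 n_1=33 n_2=39 n_3=14  [Z2]
∂1: piv[ab,ad,aj,al,ao,au,av,df] rk=8  ker:bd,bj,bl,bo,bu,bv,dj,dl,do,du,dv,fj,fl,fu,fv,jl,jo,ju,jv,lo,lu,lv,ou,ov,uv
∂2: piv[abd,abl,abo,abv,adj,adl,ado,adu,adv,ajl,aju,ajv,alo,alu,alv,aov,bju,dfl,djo,dou,fju,fjv,flv,fuv] rk=24  ker:bdl,bdo,bdv,blo,bov,djl,dju,djv,dlo,dlu,dlv,jlo,jlv,jou,juv
∂3: piv[abdl,abdo,ablo,adjl,adju,adjv,adlo,adlu,adlv,ajlv,djlo,djou] rk=12  ker:bdlo,djlv
b_2=(39−24)−12=3

b_2=3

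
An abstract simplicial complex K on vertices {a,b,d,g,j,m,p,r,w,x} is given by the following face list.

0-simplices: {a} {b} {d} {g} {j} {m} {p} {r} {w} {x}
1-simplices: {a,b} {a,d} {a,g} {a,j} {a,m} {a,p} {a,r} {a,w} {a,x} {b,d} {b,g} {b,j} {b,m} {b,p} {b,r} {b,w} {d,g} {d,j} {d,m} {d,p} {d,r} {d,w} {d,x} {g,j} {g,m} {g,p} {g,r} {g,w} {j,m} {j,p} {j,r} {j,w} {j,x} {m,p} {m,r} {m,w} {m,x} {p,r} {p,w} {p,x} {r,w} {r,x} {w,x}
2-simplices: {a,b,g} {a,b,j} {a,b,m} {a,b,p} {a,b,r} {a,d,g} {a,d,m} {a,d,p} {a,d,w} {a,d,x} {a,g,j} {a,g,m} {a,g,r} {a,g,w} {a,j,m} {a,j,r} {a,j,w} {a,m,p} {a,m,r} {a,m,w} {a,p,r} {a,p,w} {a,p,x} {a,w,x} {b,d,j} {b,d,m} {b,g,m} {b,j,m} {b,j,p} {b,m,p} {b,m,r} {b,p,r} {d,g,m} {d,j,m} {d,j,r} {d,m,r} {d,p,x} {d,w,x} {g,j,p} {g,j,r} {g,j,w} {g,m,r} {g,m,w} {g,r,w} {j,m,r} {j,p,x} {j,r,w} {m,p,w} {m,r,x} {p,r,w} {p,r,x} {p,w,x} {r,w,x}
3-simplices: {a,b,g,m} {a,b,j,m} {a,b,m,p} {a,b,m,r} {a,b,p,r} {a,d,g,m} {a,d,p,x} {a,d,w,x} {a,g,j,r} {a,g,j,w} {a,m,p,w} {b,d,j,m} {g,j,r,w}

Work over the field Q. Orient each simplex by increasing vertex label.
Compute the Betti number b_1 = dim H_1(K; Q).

n_0=10 n_1=43 n_2=53 n_3=13  [Q]
∂1: piv[ab,ad,ag,aj,am,ap,ar,aw,ax] rk=9  ker:bd,bg,bj,bm,bp,br,bw,dg,dj,dm,dp,dr,dw,dx,gj,gm,gp,gr,gw,jm,jp,jr,jw,jx,mp,mr,mw,mx,pr,pw,px,rw,rx,wx
∂2: piv[abg,abj,abm,abp,abr,adg,adm,adp,adw,adx,agj,agm,agr,agw,ajm,ajr,ajw,amp,amr,amw,apr,apw,apx,awx,bdj,bdm,bjp,djr,gjp,grw,jpx,mrx,prx] rk=33  ker:bgm,bjm,bmp,bmr,bpr,dgm,djm,dmr,dpx,dwx,gjr,gjw,gmr,gmw,jmr,jrw,mpw,prw,pwx,rwx
∂3: piv[abgm,abjm,abmp,abmr,abpr,adgm,adpx,adwx,agjr,agjw,ampw,bdjm,gjrw] rk=13
b_1=(43−9)−33=1

b_1=1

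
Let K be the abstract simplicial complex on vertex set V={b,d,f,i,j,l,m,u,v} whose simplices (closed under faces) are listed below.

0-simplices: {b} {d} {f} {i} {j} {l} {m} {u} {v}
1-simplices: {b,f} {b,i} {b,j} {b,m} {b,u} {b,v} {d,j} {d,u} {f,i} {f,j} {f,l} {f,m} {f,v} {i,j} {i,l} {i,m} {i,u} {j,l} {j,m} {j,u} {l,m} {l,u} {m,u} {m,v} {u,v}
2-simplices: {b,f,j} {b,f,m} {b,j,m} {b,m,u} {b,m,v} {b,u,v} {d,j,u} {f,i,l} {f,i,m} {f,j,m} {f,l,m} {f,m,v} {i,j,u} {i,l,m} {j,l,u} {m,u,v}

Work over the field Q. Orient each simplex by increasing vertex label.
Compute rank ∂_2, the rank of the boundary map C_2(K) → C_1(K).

n_0=9 n_1=25 n_2=16  [Q]
∂1: piv[bf,bi,bj,bm,bu,bv,dj,fl] rk=8  ker:du,fi,fj,fm,fv,ij,il,im,iu,jl,jm,ju,lm,lu,mu,mv,uv
∂2: piv[bfj,bfm,bjm,bmu,bmv,buv,dju,fil,fim,flm,fmv,iju,jlu] rk=13  ker:fjm,ilm,muv
rk∂_2=13

rank∂_2=13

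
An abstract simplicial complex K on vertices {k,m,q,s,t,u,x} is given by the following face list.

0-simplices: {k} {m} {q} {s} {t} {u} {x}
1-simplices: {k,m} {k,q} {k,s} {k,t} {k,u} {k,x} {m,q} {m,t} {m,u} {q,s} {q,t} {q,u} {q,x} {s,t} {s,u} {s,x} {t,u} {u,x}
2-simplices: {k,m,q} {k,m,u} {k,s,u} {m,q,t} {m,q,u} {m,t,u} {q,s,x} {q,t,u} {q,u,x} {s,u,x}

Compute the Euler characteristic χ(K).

n_0=7 n_1=18 n_2=10
χ=+7−18+10=-1

χ(K)=-1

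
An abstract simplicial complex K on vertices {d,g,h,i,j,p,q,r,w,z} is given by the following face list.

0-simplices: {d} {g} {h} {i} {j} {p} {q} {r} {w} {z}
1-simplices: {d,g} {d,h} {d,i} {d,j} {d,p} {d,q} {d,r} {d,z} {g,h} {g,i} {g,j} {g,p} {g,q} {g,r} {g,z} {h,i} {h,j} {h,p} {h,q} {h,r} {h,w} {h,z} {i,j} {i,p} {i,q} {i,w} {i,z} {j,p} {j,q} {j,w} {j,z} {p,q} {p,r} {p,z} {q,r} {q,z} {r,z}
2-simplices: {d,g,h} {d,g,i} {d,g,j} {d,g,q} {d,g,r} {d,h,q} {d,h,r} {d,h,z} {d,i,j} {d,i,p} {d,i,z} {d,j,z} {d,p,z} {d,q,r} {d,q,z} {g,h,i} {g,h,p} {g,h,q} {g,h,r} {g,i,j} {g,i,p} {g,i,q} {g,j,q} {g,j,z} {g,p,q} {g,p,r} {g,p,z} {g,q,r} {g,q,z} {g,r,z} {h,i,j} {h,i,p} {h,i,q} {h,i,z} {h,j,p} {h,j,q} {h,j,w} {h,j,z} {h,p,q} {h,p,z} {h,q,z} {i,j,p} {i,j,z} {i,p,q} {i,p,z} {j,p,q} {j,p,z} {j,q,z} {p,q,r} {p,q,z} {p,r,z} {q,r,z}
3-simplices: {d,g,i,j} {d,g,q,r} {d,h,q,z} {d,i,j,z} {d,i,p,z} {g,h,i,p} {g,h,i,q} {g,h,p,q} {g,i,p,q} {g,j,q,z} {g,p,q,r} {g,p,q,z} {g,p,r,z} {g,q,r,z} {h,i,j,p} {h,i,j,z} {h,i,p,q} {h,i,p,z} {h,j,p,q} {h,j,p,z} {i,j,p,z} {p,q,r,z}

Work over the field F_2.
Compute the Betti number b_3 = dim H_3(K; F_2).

b_3=3

n_0=10 n_1=37 n_2=52 n_3=22  [Z2]
∂1: piv[dg,dh,di,dj,dp,dq,dr,dz,hw] rk=9  ker:gh,gi,gj,gp,gq,gr,gz,hi,hj,hp,hq,hr,hz,ij,ip,iq,iw,iz,jp,jq,jw,jz,pq,pr,pz,qr,qz,rz
∂2: piv[dgh,dgi,dgj,dgq,dgr,dhq,dhr,dhz,dij,dip,diz,djz,dpz,dqr,dqz,ghi,ghp,gip,giq,gjq,gjz,gpq,gpr,grz,hij,hjp,hjw] rk=27  ker:ghq,ghr,gij,gpz,gqr,gqz,hip,hiq,hiz,hjq,hjz,hpq,hpz,hqz,ijp,ijz,ipq,ipz,jpq,jpz,jqz,pqr,pqz,prz,qrz
∂3: piv[dgij,dgqr,dhqz,dijz,dipz,ghip,ghiq,ghpq,gipq,gjqz,gpqr,gpqz,gprz,gqrz,hijp,hijz,hipz,hjpq,hjpz] rk=19  ker:hipq,ijpz,pqrz
b_3=(22−19)−0=3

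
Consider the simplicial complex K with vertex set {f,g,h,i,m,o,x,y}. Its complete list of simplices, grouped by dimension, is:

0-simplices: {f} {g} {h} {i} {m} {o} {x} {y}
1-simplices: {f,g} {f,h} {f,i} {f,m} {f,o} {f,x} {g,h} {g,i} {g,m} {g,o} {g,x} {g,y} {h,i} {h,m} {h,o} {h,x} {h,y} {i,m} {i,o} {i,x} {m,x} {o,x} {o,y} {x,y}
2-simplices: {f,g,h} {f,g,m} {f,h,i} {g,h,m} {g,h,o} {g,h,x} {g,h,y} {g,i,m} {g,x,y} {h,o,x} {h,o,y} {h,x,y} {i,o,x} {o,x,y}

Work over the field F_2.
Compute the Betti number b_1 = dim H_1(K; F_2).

n_0=8 n_1=24 n_2=14  [Z2]
∂1: piv[fg,fh,fi,fm,fo,fx,gy] rk=7  ker:gh,gi,gm,go,gx,hi,hm,ho,hx,hy,im,io,ix,mx,ox,oy,xy
∂2: piv[fgh,fgm,fhi,ghm,gho,ghx,ghy,gim,gxy,hox,hoy,iox] rk=12  ker:hxy,oxy
b_1=(24−7)−12=5

b_1=5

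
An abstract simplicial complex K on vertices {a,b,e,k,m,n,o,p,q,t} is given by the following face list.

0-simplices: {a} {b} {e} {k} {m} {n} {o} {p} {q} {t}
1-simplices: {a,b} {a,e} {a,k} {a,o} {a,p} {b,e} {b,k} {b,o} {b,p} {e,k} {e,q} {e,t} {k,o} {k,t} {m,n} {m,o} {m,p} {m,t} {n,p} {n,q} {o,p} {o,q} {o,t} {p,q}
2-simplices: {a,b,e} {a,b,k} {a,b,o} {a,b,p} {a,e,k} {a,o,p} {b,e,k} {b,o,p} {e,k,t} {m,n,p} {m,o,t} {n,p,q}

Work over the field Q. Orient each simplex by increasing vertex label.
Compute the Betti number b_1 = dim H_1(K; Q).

n_0=10 n_1=24 n_2=12  [Q]
∂1: piv[ab,ae,ak,ao,ap,eq,et,mn,mo] rk=9  ker:be,bk,bo,bp,ek,ko,kt,mp,mt,np,nq,op,oq,ot,pq
∂2: piv[abe,abk,abo,abp,aek,aop,ekt,mnp,mot,npq] rk=10  ker:bek,bop
b_1=(24−9)−10=5

b_1=5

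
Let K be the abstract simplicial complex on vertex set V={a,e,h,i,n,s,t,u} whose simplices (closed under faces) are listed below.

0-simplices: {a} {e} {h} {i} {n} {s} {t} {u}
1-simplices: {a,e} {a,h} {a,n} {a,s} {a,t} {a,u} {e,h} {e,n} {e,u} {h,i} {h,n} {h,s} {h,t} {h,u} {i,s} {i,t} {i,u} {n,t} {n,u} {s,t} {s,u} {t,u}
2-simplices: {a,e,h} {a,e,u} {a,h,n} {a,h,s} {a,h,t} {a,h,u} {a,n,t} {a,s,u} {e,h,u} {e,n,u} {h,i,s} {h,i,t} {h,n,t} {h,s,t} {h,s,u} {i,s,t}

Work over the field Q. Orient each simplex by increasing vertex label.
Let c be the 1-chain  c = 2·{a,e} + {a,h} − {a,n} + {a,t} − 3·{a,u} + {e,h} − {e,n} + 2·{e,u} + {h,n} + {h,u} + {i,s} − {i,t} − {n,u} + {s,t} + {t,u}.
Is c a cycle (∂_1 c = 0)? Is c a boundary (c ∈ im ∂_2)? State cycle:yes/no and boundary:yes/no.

n_0=8 n_1=22 n_2=16  [Q]
∂1: piv[ae,ah,an,as,at,au,hi] rk=7  ker:eh,en,eu,hn,hs,ht,hu,is,it,iu,nt,nu,st,su,tu
∂2: piv[aeh,aeu,ahn,ahs,aht,ahu,ant,asu,enu,his,hit,hst] rk=12  ker:ehu,hnt,hsu,ist
∂1c = 0
c vs im∂2: residual ≠ 0 ⇒ not boundary

cycle:yes boundary:no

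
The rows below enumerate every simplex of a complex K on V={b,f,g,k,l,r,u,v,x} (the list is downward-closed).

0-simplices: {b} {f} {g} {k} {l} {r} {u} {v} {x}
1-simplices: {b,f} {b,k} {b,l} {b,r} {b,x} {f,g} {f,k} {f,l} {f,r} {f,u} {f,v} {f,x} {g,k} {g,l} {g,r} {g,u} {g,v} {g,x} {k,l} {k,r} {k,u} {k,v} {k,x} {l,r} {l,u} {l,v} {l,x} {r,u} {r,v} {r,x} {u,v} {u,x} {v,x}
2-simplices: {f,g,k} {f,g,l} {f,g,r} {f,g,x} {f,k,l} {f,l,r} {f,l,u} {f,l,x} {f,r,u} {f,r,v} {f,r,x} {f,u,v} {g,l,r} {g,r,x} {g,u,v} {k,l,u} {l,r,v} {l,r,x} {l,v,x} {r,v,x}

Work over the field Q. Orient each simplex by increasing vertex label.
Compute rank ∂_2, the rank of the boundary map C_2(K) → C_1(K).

n_0=9 n_1=33 n_2=20  [Q]
∂1: piv[bf,bk,bl,br,bx,fg,fu,fv] rk=8  ker:fk,fl,fr,fx,gk,gl,gr,gu,gv,gx,kl,kr,ku,kv,kx,lr,lu,lv,lx,ru,rv,rx,uv,ux,vx
∂2: piv[fgk,fgl,fgr,fgx,fkl,flr,flu,flx,fru,frv,frx,fuv,guv,klu,lrv,lvx] rk=16  ker:glr,grx,lrx,rvx
rk∂_2=16

rank∂_2=16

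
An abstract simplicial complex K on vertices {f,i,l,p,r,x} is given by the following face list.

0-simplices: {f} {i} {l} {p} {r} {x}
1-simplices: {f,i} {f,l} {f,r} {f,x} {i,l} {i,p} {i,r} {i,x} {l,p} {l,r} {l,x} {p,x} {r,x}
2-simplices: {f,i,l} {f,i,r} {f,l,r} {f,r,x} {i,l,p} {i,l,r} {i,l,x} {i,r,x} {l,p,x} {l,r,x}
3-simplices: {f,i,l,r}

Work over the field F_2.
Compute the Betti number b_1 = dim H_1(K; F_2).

n_0=6 n_1=13 n_2=10 n_3=1  [Z2]
∂1: piv[fi,fl,fr,fx,ip] rk=5  ker:il,ir,ix,lp,lr,lx,px,rx
∂2: piv[fil,fir,flr,frx,ilp,ilx,irx,lpx] rk=8  ker:ilr,lrx
∂3: piv[filr] rk=1
b_1=(13−5)−8=0

b_1=0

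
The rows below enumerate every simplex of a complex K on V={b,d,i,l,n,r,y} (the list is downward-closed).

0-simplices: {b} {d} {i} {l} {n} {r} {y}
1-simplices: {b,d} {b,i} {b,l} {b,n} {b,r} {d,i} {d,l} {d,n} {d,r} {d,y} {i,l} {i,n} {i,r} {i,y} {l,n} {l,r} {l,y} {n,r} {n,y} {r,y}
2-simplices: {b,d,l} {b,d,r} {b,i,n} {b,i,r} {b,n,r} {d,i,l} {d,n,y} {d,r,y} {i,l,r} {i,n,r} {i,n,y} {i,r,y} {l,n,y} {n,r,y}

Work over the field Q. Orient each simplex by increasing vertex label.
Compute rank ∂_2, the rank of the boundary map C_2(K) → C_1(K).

n_0=7 n_1=20 n_2=14  [Q]
∂1: piv[bd,bi,bl,bn,br,dy] rk=6  ker:di,dl,dn,dr,il,in,ir,iy,ln,lr,ly,nr,ny,ry
∂2: piv[bdl,bdr,bin,bir,bnr,dil,dny,dry,ilr,iny,iry,lny] rk=12  ker:inr,nry
rk∂_2=12

rank∂_2=12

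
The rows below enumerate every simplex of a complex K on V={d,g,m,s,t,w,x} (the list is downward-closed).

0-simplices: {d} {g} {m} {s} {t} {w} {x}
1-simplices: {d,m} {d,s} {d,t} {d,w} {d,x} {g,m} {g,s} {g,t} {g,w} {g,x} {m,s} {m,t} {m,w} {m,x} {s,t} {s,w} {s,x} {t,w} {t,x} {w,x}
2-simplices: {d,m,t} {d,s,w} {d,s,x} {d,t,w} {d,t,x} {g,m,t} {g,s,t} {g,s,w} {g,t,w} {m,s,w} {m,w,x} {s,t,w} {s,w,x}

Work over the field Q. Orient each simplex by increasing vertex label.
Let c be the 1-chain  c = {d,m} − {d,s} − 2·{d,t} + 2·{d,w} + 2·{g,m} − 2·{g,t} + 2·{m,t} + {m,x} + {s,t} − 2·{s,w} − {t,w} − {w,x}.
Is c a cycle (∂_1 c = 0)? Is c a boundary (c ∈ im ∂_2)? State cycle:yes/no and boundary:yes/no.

cycle:yes boundary:no

n_0=7 n_1=20 n_2=13  [Q]
∂1: piv[dm,ds,dt,dw,dx,gm] rk=6  ker:gs,gt,gw,gx,ms,mt,mw,mx,st,sw,sx,tw,tx,wx
∂2: piv[dmt,dsw,dsx,dtw,dtx,gmt,gst,gsw,gtw,msw,mwx,swx] rk=12  ker:stw
∂1c = 0
c vs im∂2: residual ≠ 0 ⇒ not boundary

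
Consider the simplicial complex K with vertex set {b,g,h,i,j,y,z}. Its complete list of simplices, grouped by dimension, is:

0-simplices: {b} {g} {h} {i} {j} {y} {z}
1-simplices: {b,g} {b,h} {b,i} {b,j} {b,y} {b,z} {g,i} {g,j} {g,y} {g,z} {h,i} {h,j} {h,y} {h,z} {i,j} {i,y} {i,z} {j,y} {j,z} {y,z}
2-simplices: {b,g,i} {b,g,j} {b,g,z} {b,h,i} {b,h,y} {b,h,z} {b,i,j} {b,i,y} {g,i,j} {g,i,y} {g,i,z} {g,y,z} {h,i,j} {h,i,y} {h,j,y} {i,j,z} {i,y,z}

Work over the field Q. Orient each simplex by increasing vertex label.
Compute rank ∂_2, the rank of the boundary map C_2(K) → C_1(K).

n_0=7 n_1=20 n_2=17  [Q]
∂1: piv[bg,bh,bi,bj,by,bz] rk=6  ker:gi,gj,gy,gz,hi,hj,hy,hz,ij,iy,iz,jy,jz,yz
∂2: piv[bgi,bgj,bgz,bhi,bhy,bhz,bij,biy,giy,giz,gyz,hij,hjy,ijz] rk=14  ker:gij,hiy,iyz
rk∂_2=14

rank∂_2=14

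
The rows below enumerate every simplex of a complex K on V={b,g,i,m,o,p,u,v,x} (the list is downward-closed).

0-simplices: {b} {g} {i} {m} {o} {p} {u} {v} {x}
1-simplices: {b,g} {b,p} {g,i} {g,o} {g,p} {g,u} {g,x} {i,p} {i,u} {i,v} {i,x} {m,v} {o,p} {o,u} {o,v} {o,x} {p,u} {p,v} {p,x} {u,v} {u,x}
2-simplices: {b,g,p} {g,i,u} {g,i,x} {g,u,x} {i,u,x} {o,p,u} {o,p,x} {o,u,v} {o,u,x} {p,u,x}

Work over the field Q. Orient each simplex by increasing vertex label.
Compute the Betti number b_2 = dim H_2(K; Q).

n_0=9 n_1=21 n_2=10  [Q]
∂1: piv[bg,bp,gi,go,gu,gx,iv,mv] rk=8  ker:gp,ip,iu,ix,op,ou,ov,ox,pu,pv,px,uv,ux
∂2: piv[bgp,giu,gix,gux,opu,opx,ouv,oux] rk=8  ker:iux,pux
b_2=(10−8)−0=2

b_2=2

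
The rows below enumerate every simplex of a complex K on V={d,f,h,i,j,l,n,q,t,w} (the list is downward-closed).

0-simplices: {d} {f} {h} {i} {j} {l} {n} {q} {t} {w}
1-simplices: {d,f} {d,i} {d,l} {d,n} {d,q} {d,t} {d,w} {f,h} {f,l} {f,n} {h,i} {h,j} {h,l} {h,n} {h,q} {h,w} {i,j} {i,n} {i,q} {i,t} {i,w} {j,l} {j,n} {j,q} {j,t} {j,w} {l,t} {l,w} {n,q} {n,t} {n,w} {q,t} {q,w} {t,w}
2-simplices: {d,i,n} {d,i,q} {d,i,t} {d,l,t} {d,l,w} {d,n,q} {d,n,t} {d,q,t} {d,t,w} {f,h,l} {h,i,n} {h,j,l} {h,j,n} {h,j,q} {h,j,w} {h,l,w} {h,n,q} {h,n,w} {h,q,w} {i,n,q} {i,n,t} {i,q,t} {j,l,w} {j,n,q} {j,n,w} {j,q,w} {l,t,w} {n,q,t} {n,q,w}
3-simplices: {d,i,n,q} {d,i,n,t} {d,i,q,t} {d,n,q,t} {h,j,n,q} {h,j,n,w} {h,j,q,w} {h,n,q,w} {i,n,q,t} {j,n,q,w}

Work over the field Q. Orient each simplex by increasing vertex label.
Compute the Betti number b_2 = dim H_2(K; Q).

b_2=2

n_0=10 n_1=34 n_2=29 n_3=10  [Q]
∂1: piv[df,di,dl,dn,dq,dt,dw,fh,hj] rk=9  ker:fl,fn,hi,hl,hn,hq,hw,ij,in,iq,it,iw,jl,jn,jq,jt,jw,lt,lw,nq,nt,nw,qt,qw,tw
∂2: piv[din,diq,dit,dlt,dlw,dnq,dnt,dqt,dtw,fhl,hin,hjl,hjn,hjq,hjw,hlw,hnq,hnw,hqw] rk=19  ker:inq,int,iqt,jlw,jnq,jnw,jqw,ltw,nqt,nqw
∂3: piv[dinq,dint,diqt,dnqt,hjnq,hjnw,hjqw,hnqw] rk=8  ker:inqt,jnqw
b_2=(29−19)−8=2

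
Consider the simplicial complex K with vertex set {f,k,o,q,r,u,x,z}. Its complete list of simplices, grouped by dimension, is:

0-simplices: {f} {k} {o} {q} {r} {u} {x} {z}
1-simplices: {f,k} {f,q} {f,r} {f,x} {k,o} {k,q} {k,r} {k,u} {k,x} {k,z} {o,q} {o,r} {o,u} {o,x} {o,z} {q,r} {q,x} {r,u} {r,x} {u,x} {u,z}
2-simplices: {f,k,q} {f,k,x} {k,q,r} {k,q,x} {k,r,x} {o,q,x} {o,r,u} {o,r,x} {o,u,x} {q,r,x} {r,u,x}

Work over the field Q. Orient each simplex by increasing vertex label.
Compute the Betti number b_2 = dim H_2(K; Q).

n_0=8 n_1=21 n_2=11  [Q]
∂1: piv[fk,fq,fr,fx,ko,ku,kz] rk=7  ker:kq,kr,kx,oq,or,ou,ox,oz,qr,qx,ru,rx,ux,uz
∂2: piv[fkq,fkx,kqr,kqx,krx,oqx,oru,orx,oux] rk=9  ker:qrx,rux
b_2=(11−9)−0=2

b_2=2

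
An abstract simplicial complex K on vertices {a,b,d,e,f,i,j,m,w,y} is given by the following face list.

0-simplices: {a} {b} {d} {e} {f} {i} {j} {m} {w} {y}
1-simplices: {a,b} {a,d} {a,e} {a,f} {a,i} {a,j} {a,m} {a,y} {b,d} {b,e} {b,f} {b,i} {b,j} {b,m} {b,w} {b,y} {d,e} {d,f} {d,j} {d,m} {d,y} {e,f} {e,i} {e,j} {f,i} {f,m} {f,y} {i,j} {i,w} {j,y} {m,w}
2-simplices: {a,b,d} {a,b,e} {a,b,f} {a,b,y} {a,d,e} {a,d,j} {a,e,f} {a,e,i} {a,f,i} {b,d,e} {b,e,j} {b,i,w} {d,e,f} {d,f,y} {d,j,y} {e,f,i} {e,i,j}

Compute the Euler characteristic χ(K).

n_0=10 n_1=31 n_2=17
χ=+10−31+17=-4

χ(K)=-4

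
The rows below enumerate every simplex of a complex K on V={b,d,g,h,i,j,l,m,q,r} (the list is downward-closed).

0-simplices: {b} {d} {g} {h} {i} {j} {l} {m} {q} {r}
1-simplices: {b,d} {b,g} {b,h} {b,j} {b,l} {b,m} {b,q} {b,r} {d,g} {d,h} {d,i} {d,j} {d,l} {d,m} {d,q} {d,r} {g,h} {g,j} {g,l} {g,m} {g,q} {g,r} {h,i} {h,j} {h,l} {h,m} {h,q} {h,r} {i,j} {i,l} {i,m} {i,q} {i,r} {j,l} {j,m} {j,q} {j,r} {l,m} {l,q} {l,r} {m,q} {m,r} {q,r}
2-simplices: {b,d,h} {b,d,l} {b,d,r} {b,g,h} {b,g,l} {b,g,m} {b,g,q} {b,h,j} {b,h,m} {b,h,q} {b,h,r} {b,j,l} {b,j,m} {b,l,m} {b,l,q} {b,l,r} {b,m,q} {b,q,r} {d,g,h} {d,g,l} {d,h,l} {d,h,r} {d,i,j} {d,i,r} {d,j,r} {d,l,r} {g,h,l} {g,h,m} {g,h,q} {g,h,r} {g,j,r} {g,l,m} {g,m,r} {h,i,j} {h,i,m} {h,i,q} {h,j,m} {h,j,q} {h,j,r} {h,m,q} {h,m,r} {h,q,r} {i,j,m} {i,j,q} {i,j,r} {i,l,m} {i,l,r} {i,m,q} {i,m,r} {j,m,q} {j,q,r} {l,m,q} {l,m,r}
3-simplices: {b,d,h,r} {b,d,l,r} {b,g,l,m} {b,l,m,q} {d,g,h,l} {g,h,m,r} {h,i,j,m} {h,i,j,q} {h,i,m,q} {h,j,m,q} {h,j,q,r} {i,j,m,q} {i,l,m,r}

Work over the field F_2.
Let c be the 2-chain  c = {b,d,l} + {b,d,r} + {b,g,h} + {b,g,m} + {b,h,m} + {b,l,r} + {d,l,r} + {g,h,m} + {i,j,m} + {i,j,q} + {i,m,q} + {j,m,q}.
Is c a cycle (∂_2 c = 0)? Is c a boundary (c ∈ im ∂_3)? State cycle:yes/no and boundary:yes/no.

n_0=10 n_1=43 n_2=53 n_3=13  [Z2]
∂1: piv[bd,bg,bh,bj,bl,bm,bq,br,di] rk=9  ker:dg,dh,dj,dl,dm,dq,dr,gh,gj,gl,gm,gq,gr,hi,hj,hl,hm,hq,hr,ij,il,im,iq,ir,jl,jm,jq,jr,lm,lq,lr,mq,mr,qr
∂2: piv[bdh,bdl,bdr,bgh,bgl,bgm,bgq,bhj,bhm,bhq,bhr,bjl,bjm,blm,blq,blr,bmq,bqr,dgh,dhl,dij,dir,djr,ghr,gjr,gmr,hij,him,hiq,hjq,hjr,ilm] rk=32  ker:dgl,dhr,dlr,ghl,ghm,ghq,glm,hjm,hmq,hmr,hqr,ijm,ijq,ijr,ilr,imq,imr,jmq,jqr,lmq,lmr
∂3: piv[bdhr,bdlr,bglm,blmq,dghl,ghmr,hijm,hijq,himq,hjmq,hjqr,ilmr] rk=12  ker:ijmq
∂2c = 0
c vs im∂3: residual ≠ 0 ⇒ not boundary

cycle:yes boundary:no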